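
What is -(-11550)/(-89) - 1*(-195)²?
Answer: -3395775/89 ≈ -38155.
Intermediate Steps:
-(-11550)/(-89) - 1*(-195)² = -(-11550)*(-1)/89 - 1*38025 = -330*35/89 - 38025 = -11550/89 - 38025 = -3395775/89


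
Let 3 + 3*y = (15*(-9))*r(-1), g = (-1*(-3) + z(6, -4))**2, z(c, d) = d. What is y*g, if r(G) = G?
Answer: 44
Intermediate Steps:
g = 1 (g = (-1*(-3) - 4)**2 = (3 - 4)**2 = (-1)**2 = 1)
y = 44 (y = -1 + ((15*(-9))*(-1))/3 = -1 + (-135*(-1))/3 = -1 + (1/3)*135 = -1 + 45 = 44)
y*g = 44*1 = 44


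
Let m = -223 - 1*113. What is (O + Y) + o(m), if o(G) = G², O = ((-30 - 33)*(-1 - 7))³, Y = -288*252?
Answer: 128064384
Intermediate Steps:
Y = -72576
m = -336 (m = -223 - 113 = -336)
O = 128024064 (O = (-63*(-8))³ = 504³ = 128024064)
(O + Y) + o(m) = (128024064 - 72576) + (-336)² = 127951488 + 112896 = 128064384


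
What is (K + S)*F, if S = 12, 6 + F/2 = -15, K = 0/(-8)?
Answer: -504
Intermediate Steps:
K = 0 (K = 0*(-1/8) = 0)
F = -42 (F = -12 + 2*(-15) = -12 - 30 = -42)
(K + S)*F = (0 + 12)*(-42) = 12*(-42) = -504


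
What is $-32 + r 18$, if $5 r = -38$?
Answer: $- \frac{844}{5} \approx -168.8$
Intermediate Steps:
$r = - \frac{38}{5}$ ($r = \frac{1}{5} \left(-38\right) = - \frac{38}{5} \approx -7.6$)
$-32 + r 18 = -32 - \frac{684}{5} = - \frac{844}{5}$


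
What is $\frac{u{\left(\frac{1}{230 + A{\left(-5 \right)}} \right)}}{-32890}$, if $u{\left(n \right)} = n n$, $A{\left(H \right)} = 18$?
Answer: $- \frac{1}{2022866560} \approx -4.9435 \cdot 10^{-10}$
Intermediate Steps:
$u{\left(n \right)} = n^{2}$
$\frac{u{\left(\frac{1}{230 + A{\left(-5 \right)}} \right)}}{-32890} = \frac{\left(\frac{1}{230 + 18}\right)^{2}}{-32890} = \left(\frac{1}{248}\right)^{2} \left(- \frac{1}{32890}\right) = \frac{1}{61504} \left(- \frac{1}{32890}\right) = - \frac{1}{2022866560}$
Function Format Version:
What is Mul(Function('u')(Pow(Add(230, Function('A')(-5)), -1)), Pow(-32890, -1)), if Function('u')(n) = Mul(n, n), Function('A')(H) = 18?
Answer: Rational(-1, 2022866560) ≈ -4.9435e-10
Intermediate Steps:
Function('u')(n) = Pow(n, 2)
Mul(Function('u')(Pow(Add(230, Function('A')(-5)), -1)), Pow(-32890, -1)) = Mul(Pow(Pow(Add(230, 18), -1), 2), Pow(-32890, -1)) = Mul(Pow(Pow(248, -1), 2), Rational(-1, 32890)) = Mul(Pow(Rational(1, 248), 2), Rational(-1, 32890)) = Mul(Rational(1, 61504), Rational(-1, 32890)) = Rational(-1, 2022866560)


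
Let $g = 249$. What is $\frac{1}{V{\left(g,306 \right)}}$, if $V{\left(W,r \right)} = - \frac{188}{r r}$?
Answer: $- \frac{23409}{47} \approx -498.06$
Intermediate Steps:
$V{\left(W,r \right)} = - \frac{188}{r^{2}}$
$\frac{1}{V{\left(g,306 \right)}} = \frac{1}{\left(-188\right) \frac{1}{93636}} = \frac{1}{- \frac{47}{23409}} = - \frac{23409}{47}$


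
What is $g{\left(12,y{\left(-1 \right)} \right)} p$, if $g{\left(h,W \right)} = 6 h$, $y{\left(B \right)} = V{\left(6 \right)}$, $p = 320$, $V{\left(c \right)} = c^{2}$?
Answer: $23040$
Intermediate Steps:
$y{\left(B \right)} = 36$ ($y{\left(B \right)} = 6^{2} = 36$)
$g{\left(12,y{\left(-1 \right)} \right)} p = 6 \cdot 12 \cdot 320 = 72 \cdot 320 = 23040$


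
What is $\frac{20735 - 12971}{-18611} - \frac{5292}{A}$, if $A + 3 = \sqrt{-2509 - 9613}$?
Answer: $\frac{28754736}{32252863} + \frac{756 i \sqrt{12122}}{1733} \approx 0.89154 + 48.03 i$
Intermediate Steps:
$A = -3 + i \sqrt{12122}$ ($A = -3 + \sqrt{-2509 - 9613} = -3 + \sqrt{-12122} = -3 + i \sqrt{12122} \approx -3.0 + 110.1 i$)
$\frac{20735 - 12971}{-18611} - \frac{5292}{A} = \frac{20735 - 12971}{-18611} - \frac{5292}{-3 + i \sqrt{12122}} = \left(20735 - 12971\right) \left(- \frac{1}{18611}\right) - \frac{5292}{-3 + i \sqrt{12122}} = 7764 \left(- \frac{1}{18611}\right) - \frac{5292}{-3 + i \sqrt{12122}} = - \frac{7764}{18611} - \frac{5292}{-3 + i \sqrt{12122}}$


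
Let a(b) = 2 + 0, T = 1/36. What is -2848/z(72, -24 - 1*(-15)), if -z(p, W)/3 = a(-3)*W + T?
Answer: -34176/647 ≈ -52.822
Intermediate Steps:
T = 1/36 ≈ 0.027778
a(b) = 2
z(p, W) = -1/12 - 6*W (z(p, W) = -3*(2*W + 1/36) = -3*(1/36 + 2*W) = -1/12 - 6*W)
-2848/z(72, -24 - 1*(-15)) = -2848/(-1/12 - 6*(-24 - 1*(-15))) = -2848/(-1/12 - 6*(-24 + 15)) = -2848/(-1/12 - 6*(-9)) = -2848/(-1/12 + 54) = -2848/647/12 = -2848*12/647 = -34176/647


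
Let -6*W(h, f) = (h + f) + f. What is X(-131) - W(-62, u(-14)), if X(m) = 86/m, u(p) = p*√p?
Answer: -4319/393 - 14*I*√14/3 ≈ -10.99 - 17.461*I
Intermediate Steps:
u(p) = p^(3/2)
W(h, f) = -f/3 - h/6 (W(h, f) = -((h + f) + f)/6 = -((f + h) + f)/6 = -(h + 2*f)/6 = -f/3 - h/6)
X(-131) - W(-62, u(-14)) = 86/(-131) - (-(-14)*I*√14/3 - ⅙*(-62)) = 86*(-1/131) - (-(-14)*I*√14/3 + 31/3) = -86/131 - (14*I*√14/3 + 31/3) = -86/131 - (31/3 + 14*I*√14/3) = -86/131 + (-31/3 - 14*I*√14/3) = -4319/393 - 14*I*√14/3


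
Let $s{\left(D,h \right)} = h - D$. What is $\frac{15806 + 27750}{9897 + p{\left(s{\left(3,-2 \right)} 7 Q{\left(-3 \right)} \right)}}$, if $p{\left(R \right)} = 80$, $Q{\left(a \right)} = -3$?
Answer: $\frac{43556}{9977} \approx 4.3656$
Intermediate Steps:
$\frac{15806 + 27750}{9897 + p{\left(s{\left(3,-2 \right)} 7 Q{\left(-3 \right)} \right)}} = \frac{15806 + 27750}{9897 + 80} = \frac{43556}{9977}$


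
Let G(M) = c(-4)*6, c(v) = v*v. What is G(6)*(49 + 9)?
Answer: 5568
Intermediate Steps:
c(v) = v²
G(M) = 96 (G(M) = (-4)²*6 = 16*6 = 96)
G(6)*(49 + 9) = 96*(49 + 9) = 96*58 = 5568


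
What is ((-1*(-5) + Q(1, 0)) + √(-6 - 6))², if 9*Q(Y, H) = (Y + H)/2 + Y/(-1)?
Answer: 4033/324 + 178*I*√3/9 ≈ 12.448 + 34.256*I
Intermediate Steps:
Q(Y, H) = -Y/18 + H/18 (Q(Y, H) = ((Y + H)/2 + Y/(-1))/9 = ((H + Y)*(½) + Y*(-1))/9 = ((H/2 + Y/2) - Y)/9 = (H/2 - Y/2)/9 = -Y/18 + H/18)
((-1*(-5) + Q(1, 0)) + √(-6 - 6))² = ((-1*(-5) + (-1/18*1 + (1/18)*0)) + √(-6 - 6))² = ((5 + (-1/18 + 0)) + √(-12))² = ((5 - 1/18) + 2*I*√3)² = (89/18 + 2*I*√3)²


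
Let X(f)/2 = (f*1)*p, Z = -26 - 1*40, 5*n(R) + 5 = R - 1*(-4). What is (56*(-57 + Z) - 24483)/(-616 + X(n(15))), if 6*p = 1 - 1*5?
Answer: 470565/9296 ≈ 50.620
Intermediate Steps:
n(R) = -⅕ + R/5 (n(R) = -1 + (R - 1*(-4))/5 = -1 + (R + 4)/5 = -1 + (4 + R)/5 = -1 + (⅘ + R/5) = -⅕ + R/5)
p = -⅔ (p = (1 - 1*5)/6 = (1 - 5)/6 = (⅙)*(-4) = -⅔ ≈ -0.66667)
Z = -66 (Z = -26 - 40 = -66)
X(f) = -4*f/3 (X(f) = 2*((f*1)*(-⅔)) = 2*(f*(-⅔)) = 2*(-2*f/3) = -4*f/3)
(56*(-57 + Z) - 24483)/(-616 + X(n(15))) = (56*(-57 - 66) - 24483)/(-616 - 4*(-⅕ + (⅕)*15)/3) = (56*(-123) - 24483)/(-616 - 4*(-⅕ + 3)/3) = (-6888 - 24483)/(-616 - 4/3*14/5) = -31371/(-616 - 56/15) = -31371/(-9296/15) = -31371*(-15/9296) = 470565/9296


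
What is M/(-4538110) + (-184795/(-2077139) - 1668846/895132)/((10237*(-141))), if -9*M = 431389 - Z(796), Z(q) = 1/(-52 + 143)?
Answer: 418123847660155797904139/39582465193228996577827470 ≈ 0.010563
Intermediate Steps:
Z(q) = 1/91
M = -4361822/91 (M = -(431389 - 1*1/91)/9 = -(431389 - 1/91)/9 = -1/9*39256398/91 = -4361822/91 ≈ -47932.)
M/(-4538110) + (-184795/(-2077139) - 1668846/895132)/((10237*(-141))) = -4361822/91/(-4538110) + (-184795/(-2077139) - 1668846/895132)/((10237*(-141))) = -4361822/91*(-1/4538110) + (-184795*(-1/2077139) - 1668846*1/895132)/(-1443417) = 2180911/206484005 + (184795/2077139 - 834423/447566)*(-1/1443417) = 2180911/206484005 - 1650504596827/929656793674*(-1/1443417) = 2180911/206484005 + 1650504596827/1341882420154544058 = 418123847660155797904139/39582465193228996577827470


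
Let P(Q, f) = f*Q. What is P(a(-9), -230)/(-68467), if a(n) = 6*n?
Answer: -12420/68467 ≈ -0.18140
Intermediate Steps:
P(Q, f) = Q*f
P(a(-9), -230)/(-68467) = ((6*(-9))*(-230))/(-68467) = -54*(-230)*(-1/68467) = 12420*(-1/68467) = -12420/68467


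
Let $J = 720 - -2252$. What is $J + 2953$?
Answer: $5925$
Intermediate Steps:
$J = 2972$ ($J = 720 + 2252 = 2972$)
$J + 2953 = 2972 + 2953 = 5925$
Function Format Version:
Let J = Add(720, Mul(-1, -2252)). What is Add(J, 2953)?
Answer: 5925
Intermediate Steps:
J = 2972 (J = Add(720, 2252) = 2972)
Add(J, 2953) = Add(2972, 2953) = 5925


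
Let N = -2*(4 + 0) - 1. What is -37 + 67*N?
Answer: -640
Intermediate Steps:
N = -9 (N = -2*4 - 1 = -8 - 1 = -9)
-37 + 67*N = -37 + 67*(-9) = -37 - 603 = -640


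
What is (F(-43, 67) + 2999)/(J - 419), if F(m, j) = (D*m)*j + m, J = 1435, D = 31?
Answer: -86355/1016 ≈ -84.995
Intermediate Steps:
F(m, j) = m + 31*j*m (F(m, j) = (31*m)*j + m = 31*j*m + m = m + 31*j*m)
(F(-43, 67) + 2999)/(J - 419) = (-43*(1 + 31*67) + 2999)/(1435 - 419) = (-43*(1 + 2077) + 2999)/1016 = (-43*2078 + 2999)*(1/1016) = (-89354 + 2999)*(1/1016) = -86355*1/1016 = -86355/1016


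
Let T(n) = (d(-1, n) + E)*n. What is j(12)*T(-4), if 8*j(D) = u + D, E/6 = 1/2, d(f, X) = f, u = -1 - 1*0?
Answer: -11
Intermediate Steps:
u = -1 (u = -1 + 0 = -1)
E = 3 (E = 6/2 = 6*(1/2) = 3)
j(D) = -1/8 + D/8 (j(D) = (-1 + D)/8 = -1/8 + D/8)
T(n) = 2*n (T(n) = (-1 + 3)*n = 2*n)
j(12)*T(-4) = (-1/8 + (1/8)*12)*(2*(-4)) = (-1/8 + 3/2)*(-8) = (11/8)*(-8) = -11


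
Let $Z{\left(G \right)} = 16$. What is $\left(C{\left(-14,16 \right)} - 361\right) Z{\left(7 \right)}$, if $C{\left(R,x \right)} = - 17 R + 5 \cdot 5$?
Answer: $-1568$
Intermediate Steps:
$C{\left(R,x \right)} = 25 - 17 R$ ($C{\left(R,x \right)} = - 17 R + 25 = 25 - 17 R$)
$\left(C{\left(-14,16 \right)} - 361\right) Z{\left(7 \right)} = \left(\left(25 - -238\right) - 361\right) 16 = \left(\left(25 + 238\right) - 361\right) 16 = \left(263 - 361\right) 16 = \left(-98\right) 16 = -1568$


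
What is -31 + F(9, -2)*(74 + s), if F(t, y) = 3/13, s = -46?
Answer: -319/13 ≈ -24.538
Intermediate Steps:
F(t, y) = 3/13 (F(t, y) = 3*(1/13) = 3/13)
-31 + F(9, -2)*(74 + s) = -31 + 3*(74 - 46)/13 = -31 + (3/13)*28 = -31 + 84/13 = -319/13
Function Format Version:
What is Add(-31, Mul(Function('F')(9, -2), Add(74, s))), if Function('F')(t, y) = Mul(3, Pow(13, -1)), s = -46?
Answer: Rational(-319, 13) ≈ -24.538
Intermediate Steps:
Function('F')(t, y) = Rational(3, 13) (Function('F')(t, y) = Mul(3, Rational(1, 13)) = Rational(3, 13))
Add(-31, Mul(Function('F')(9, -2), Add(74, s))) = Add(-31, Mul(Rational(3, 13), Add(74, -46))) = Add(-31, Mul(Rational(3, 13), 28)) = Add(-31, Rational(84, 13)) = Rational(-319, 13)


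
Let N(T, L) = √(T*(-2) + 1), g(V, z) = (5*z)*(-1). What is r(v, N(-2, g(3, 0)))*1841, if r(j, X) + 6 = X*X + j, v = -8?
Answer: -16569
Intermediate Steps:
g(V, z) = -5*z
N(T, L) = √(1 - 2*T) (N(T, L) = √(-2*T + 1) = √(1 - 2*T))
r(j, X) = -6 + j + X² (r(j, X) = -6 + (X*X + j) = -6 + (X² + j) = -6 + (j + X²) = -6 + j + X²)
r(v, N(-2, g(3, 0)))*1841 = (-6 - 8 + (√(1 - 2*(-2)))²)*1841 = (-6 - 8 + (√(1 + 4))²)*1841 = (-6 - 8 + (√5)²)*1841 = (-6 - 8 + 5)*1841 = -9*1841 = -16569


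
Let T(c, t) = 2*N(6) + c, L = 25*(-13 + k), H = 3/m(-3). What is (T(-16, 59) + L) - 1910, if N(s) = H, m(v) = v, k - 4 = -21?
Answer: -2678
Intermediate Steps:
k = -17 (k = 4 - 21 = -17)
H = -1 (H = 3/(-3) = 3*(-1/3) = -1)
L = -750 (L = 25*(-13 - 17) = 25*(-30) = -750)
N(s) = -1
T(c, t) = -2 + c (T(c, t) = 2*(-1) + c = -2 + c)
(T(-16, 59) + L) - 1910 = ((-2 - 16) - 750) - 1910 = (-18 - 750) - 1910 = -768 - 1910 = -2678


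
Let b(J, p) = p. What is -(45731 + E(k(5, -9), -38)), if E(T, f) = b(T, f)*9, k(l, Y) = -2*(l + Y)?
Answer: -45389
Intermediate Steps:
k(l, Y) = -2*Y - 2*l (k(l, Y) = -2*(Y + l) = -2*Y - 2*l)
E(T, f) = 9*f (E(T, f) = f*9 = 9*f)
-(45731 + E(k(5, -9), -38)) = -(45731 + 9*(-38)) = -(45731 - 342) = -1*45389 = -45389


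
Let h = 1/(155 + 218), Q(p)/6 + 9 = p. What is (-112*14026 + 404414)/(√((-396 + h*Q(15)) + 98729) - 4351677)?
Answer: 946715499447729/3531767772510236 + 583249*√13680985385/3531767772510236 ≈ 0.26808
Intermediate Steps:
Q(p) = -54 + 6*p
h = 1/373 ≈ 0.0026810
(-112*14026 + 404414)/(√((-396 + h*Q(15)) + 98729) - 4351677) = (-112*14026 + 404414)/(√((-396 + (-54 + 6*15)/373) + 98729) - 4351677) = (-1570912 + 404414)/(√((-396 + (-54 + 90)/373) + 98729) - 4351677) = -1166498/(√((-396 + (1/373)*36) + 98729) - 4351677) = -1166498/(√((-396 + 36/373) + 98729) - 4351677) = -1166498/(√(-147672/373 + 98729) - 4351677) = -1166498/(√(36678245/373) - 4351677) = -1166498/(√13680985385/373 - 4351677) = -1166498/(-4351677 + √13680985385/373)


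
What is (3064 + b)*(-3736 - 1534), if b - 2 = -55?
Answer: -15867970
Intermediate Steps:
b = -53 (b = 2 - 55 = -53)
(3064 + b)*(-3736 - 1534) = (3064 - 53)*(-3736 - 1534) = 3011*(-5270) = -15867970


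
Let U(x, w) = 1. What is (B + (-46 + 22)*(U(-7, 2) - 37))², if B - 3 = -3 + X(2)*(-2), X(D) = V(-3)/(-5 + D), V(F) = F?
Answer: 743044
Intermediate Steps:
X(D) = -3/(-5 + D)
B = -2 (B = 3 + (-3 - 3/(-5 + 2)*(-2)) = 3 + (-3 - 3/(-3)*(-2)) = 3 + (-3 - 3*(-⅓)*(-2)) = 3 + (-3 + 1*(-2)) = 3 + (-3 - 2) = 3 - 5 = -2)
(B + (-46 + 22)*(U(-7, 2) - 37))² = (-2 + (-46 + 22)*(1 - 37))² = (-2 - 24*(-36))² = (-2 + 864)² = 862² = 743044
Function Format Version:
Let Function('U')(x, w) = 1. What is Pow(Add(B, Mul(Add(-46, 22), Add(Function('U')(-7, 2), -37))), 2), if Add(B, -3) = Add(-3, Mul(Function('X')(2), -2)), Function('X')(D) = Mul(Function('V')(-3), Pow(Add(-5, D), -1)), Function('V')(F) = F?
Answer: 743044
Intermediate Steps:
Function('X')(D) = Mul(-3, Pow(Add(-5, D), -1))
B = -2 (B = Add(3, Add(-3, Mul(Mul(-3, Pow(Add(-5, 2), -1)), -2))) = Add(3, Add(-3, Mul(Mul(-3, Pow(-3, -1)), -2))) = Add(3, Add(-3, Mul(Mul(-3, Rational(-1, 3)), -2))) = Add(3, Add(-3, Mul(1, -2))) = Add(3, Add(-3, -2)) = Add(3, -5) = -2)
Pow(Add(B, Mul(Add(-46, 22), Add(Function('U')(-7, 2), -37))), 2) = Pow(Add(-2, Mul(Add(-46, 22), Add(1, -37))), 2) = Pow(Add(-2, Mul(-24, -36)), 2) = Pow(Add(-2, 864), 2) = Pow(862, 2) = 743044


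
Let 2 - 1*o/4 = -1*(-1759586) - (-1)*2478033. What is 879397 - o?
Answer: 17829865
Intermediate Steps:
o = -16950468 (o = 8 - 4*(-1*(-1759586) - (-1)*2478033) = 8 - 4*(1759586 - 1*(-2478033)) = 8 - 4*(1759586 + 2478033) = 8 - 4*4237619 = 8 - 16950476 = -16950468)
879397 - o = 879397 - 1*(-16950468) = 879397 + 16950468 = 17829865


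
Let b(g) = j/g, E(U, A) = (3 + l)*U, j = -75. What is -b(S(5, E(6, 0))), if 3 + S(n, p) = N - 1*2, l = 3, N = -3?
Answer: -75/8 ≈ -9.3750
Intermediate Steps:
E(U, A) = 6*U (E(U, A) = (3 + 3)*U = 6*U)
S(n, p) = -8 (S(n, p) = -3 + (-3 - 1*2) = -3 + (-3 - 2) = -3 - 5 = -8)
b(g) = -75/g
-b(S(5, E(6, 0))) = -(-75)/(-8) = -(-75)*(-1)/8 = -1*75/8 = -75/8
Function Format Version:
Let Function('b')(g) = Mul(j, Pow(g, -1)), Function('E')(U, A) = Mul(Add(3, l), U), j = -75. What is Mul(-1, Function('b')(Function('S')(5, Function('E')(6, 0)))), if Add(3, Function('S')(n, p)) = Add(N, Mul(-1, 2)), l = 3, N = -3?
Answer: Rational(-75, 8) ≈ -9.3750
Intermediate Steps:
Function('E')(U, A) = Mul(6, U) (Function('E')(U, A) = Mul(Add(3, 3), U) = Mul(6, U))
Function('S')(n, p) = -8 (Function('S')(n, p) = Add(-3, Add(-3, Mul(-1, 2))) = Add(-3, Add(-3, -2)) = Add(-3, -5) = -8)
Function('b')(g) = Mul(-75, Pow(g, -1))
Mul(-1, Function('b')(Function('S')(5, Function('E')(6, 0)))) = Mul(-1, Mul(-75, Pow(-8, -1))) = Mul(-1, Mul(-75, Rational(-1, 8))) = Mul(-1, Rational(75, 8)) = Rational(-75, 8)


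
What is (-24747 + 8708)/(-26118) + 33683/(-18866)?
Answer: -144285205/123185547 ≈ -1.1713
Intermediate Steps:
(-24747 + 8708)/(-26118) + 33683/(-18866) = -16039*(-1/26118) + 33683*(-1/18866) = 16039/26118 - 33683/18866 = -144285205/123185547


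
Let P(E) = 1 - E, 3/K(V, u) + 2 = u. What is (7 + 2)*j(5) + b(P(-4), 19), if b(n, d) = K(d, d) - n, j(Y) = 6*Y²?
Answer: 22868/17 ≈ 1345.2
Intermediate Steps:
K(V, u) = 3/(-2 + u)
b(n, d) = -n + 3/(-2 + d) (b(n, d) = 3/(-2 + d) - n = -n + 3/(-2 + d))
(7 + 2)*j(5) + b(P(-4), 19) = (7 + 2)*(6*5²) + (3 - (1 - 1*(-4))*(-2 + 19))/(-2 + 19) = 9*(6*25) + (3 - 1*(1 + 4)*17)/17 = 9*150 + (3 - 1*5*17)/17 = 1350 + (3 - 85)/17 = 1350 + (1/17)*(-82) = 1350 - 82/17 = 22868/17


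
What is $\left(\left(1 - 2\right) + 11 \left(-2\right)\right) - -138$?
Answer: $115$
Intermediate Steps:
$\left(\left(1 - 2\right) + 11 \left(-2\right)\right) - -138 = \left(-1 - 22\right) + 138 = -23 + 138 = 115$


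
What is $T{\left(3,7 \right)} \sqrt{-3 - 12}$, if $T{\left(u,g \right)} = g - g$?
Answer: $0$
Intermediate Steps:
$T{\left(u,g \right)} = 0$
$T{\left(3,7 \right)} \sqrt{-3 - 12} = 0 \sqrt{-3 - 12} = 0 \sqrt{-15} = 0 i \sqrt{15} = 0$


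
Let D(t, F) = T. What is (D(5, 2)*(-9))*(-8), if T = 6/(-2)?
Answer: -216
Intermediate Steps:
T = -3 (T = 6*(-1/2) = -3)
D(t, F) = -3
(D(5, 2)*(-9))*(-8) = -3*(-9)*(-8) = 27*(-8) = -216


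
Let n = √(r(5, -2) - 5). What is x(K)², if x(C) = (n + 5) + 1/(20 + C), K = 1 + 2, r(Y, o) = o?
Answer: 9753/529 + 232*I*√7/23 ≈ 18.437 + 26.688*I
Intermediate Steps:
K = 3
n = I*√7 (n = √(-2 - 5) = √(-7) = I*√7 ≈ 2.6458*I)
x(C) = 5 + 1/(20 + C) + I*√7 (x(C) = (I*√7 + 5) + 1/(20 + C) = (5 + I*√7) + 1/(20 + C) = 5 + 1/(20 + C) + I*√7)
x(K)² = ((101 + 5*3 + 20*I*√7 + I*3*√7)/(20 + 3))² = ((101 + 15 + 20*I*√7 + 3*I*√7)/23)² = ((116 + 23*I*√7)/23)² = (116/23 + I*√7)²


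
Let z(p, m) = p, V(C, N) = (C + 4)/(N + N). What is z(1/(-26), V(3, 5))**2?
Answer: 1/676 ≈ 0.0014793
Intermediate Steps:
V(C, N) = (4 + C)/(2*N) (V(C, N) = (4 + C)/((2*N)) = (4 + C)*(1/(2*N)) = (4 + C)/(2*N))
z(1/(-26), V(3, 5))**2 = (1/(-26))**2 = (-1/26)**2 = 1/676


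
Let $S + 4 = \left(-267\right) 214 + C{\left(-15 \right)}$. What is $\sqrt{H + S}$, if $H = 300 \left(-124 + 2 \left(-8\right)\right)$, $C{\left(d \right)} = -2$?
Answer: $54 i \sqrt{34} \approx 314.87 i$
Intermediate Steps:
$H = -42000$ ($H = 300 \left(-124 - 16\right) = 300 \left(-140\right) = -42000$)
$S = -57144$ ($S = -4 - 57140 = -57144$)
$\sqrt{H + S} = \sqrt{-42000 - 57144} = \sqrt{-99144} = 54 i \sqrt{34}$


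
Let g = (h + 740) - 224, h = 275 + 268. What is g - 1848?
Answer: -789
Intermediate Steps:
h = 543
g = 1059 (g = (543 + 740) - 224 = 1283 - 224 = 1059)
g - 1848 = 1059 - 1848 = -789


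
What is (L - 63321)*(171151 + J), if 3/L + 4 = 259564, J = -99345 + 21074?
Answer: -4240384479306/721 ≈ -5.8813e+9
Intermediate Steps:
J = -78271
L = 1/86520 (L = 3/(-4 + 259564) = 3/259560 = 3*(1/259560) = 1/86520 ≈ 1.1558e-5)
(L - 63321)*(171151 + J) = (1/86520 - 63321)*(171151 - 78271) = -5478532919/86520*92880 = -4240384479306/721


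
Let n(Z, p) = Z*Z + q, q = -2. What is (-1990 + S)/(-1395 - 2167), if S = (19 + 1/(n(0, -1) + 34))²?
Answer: 12167/26624 ≈ 0.45699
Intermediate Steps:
n(Z, p) = -2 + Z² (n(Z, p) = Z*Z - 2 = Z² - 2 = -2 + Z²)
S = 370881/1024 (S = (19 + 1/((-2 + 0²) + 34))² = (19 + 1/((-2 + 0) + 34))² = (19 + 1/(-2 + 34))² = (19 + 1/32)² = (609/32)² = 370881/1024 ≈ 362.19)
(-1990 + S)/(-1395 - 2167) = (-1990 + 370881/1024)/(-1395 - 2167) = -1666879/1024/(-3562) = -1666879/1024*(-1/3562) = 12167/26624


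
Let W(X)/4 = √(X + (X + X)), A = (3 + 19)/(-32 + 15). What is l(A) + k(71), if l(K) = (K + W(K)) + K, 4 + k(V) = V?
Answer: 1095/17 + 4*I*√1122/17 ≈ 64.412 + 7.8815*I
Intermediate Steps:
A = -22/17 (A = 22/(-17) = 22*(-1/17) = -22/17 ≈ -1.2941)
k(V) = -4 + V
W(X) = 4*√3*√X (W(X) = 4*√(X + (X + X)) = 4*√(X + 2*X) = 4*√(3*X) = 4*(√3*√X) = 4*√3*√X)
l(K) = 2*K + 4*√3*√K (l(K) = (K + 4*√3*√K) + K = 2*K + 4*√3*√K)
l(A) + k(71) = (2*(-22/17) + 4*√3*√(-22/17)) + (-4 + 71) = (-44/17 + 4*√3*(I*√374/17)) + 67 = (-44/17 + 4*I*√1122/17) + 67 = 1095/17 + 4*I*√1122/17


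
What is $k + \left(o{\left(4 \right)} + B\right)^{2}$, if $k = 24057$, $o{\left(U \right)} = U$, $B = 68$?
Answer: $29241$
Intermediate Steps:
$k + \left(o{\left(4 \right)} + B\right)^{2} = 24057 + \left(4 + 68\right)^{2} = 24057 + 72^{2} = 24057 + 5184 = 29241$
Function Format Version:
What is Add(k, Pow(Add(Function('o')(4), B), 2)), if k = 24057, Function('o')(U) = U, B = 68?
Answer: 29241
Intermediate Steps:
Add(k, Pow(Add(Function('o')(4), B), 2)) = Add(24057, Pow(Add(4, 68), 2)) = Add(24057, Pow(72, 2)) = Add(24057, 5184) = 29241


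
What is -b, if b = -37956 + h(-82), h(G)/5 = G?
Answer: 38366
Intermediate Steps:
h(G) = 5*G
b = -38366 (b = -37956 + 5*(-82) = -37956 - 410 = -38366)
-b = -1*(-38366) = 38366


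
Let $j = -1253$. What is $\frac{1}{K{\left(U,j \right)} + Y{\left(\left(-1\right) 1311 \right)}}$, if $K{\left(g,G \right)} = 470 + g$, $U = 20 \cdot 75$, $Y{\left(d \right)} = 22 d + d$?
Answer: $- \frac{1}{28183} \approx -3.5482 \cdot 10^{-5}$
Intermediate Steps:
$Y{\left(d \right)} = 23 d$
$U = 1500$
$\frac{1}{K{\left(U,j \right)} + Y{\left(\left(-1\right) 1311 \right)}} = \frac{1}{\left(470 + 1500\right) + 23 \left(\left(-1\right) 1311\right)} = \frac{1}{1970 + 23 \left(-1311\right)} = \frac{1}{1970 - 30153} = \frac{1}{-28183} = - \frac{1}{28183}$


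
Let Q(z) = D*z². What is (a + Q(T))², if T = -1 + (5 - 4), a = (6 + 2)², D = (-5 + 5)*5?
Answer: 4096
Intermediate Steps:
D = 0 (D = 0*5 = 0)
a = 64 (a = 8² = 64)
T = 0 (T = -1 + 1 = 0)
Q(z) = 0 (Q(z) = 0*z² = 0)
(a + Q(T))² = (64 + 0)² = 64² = 4096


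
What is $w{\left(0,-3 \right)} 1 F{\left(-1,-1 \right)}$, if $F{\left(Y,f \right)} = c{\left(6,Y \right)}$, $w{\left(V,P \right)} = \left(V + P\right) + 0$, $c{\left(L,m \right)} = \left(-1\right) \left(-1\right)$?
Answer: $-3$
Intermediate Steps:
$c{\left(L,m \right)} = 1$
$w{\left(V,P \right)} = P + V$ ($w{\left(V,P \right)} = \left(P + V\right) + 0 = P + V$)
$F{\left(Y,f \right)} = 1$
$w{\left(0,-3 \right)} 1 F{\left(-1,-1 \right)} = \left(-3 + 0\right) 1 \cdot 1 = \left(-3\right) 1 \cdot 1 = \left(-3\right) 1 = -3$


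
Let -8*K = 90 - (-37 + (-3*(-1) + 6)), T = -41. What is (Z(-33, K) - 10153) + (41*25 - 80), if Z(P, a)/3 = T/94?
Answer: -865675/94 ≈ -9209.3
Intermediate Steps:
K = -59/4 (K = -(90 - (-37 + (-3*(-1) + 6)))/8 = -(90 - (-37 + (3 + 6)))/8 = -(90 - (-37 + 9))/8 = -(90 - 1*(-28))/8 = -(90 + 28)/8 = -⅛*118 = -59/4 ≈ -14.750)
Z(P, a) = -123/94 (Z(P, a) = 3*(-41/94) = -123/94)
(Z(-33, K) - 10153) + (41*25 - 80) = (-123/94 - 10153) + (41*25 - 80) = -954505/94 + (1025 - 80) = -954505/94 + 945 = -865675/94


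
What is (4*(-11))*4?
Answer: -176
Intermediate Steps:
(4*(-11))*4 = -44*4 = -176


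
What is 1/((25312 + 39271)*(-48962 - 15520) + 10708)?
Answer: -1/4164430298 ≈ -2.4013e-10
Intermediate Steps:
1/((25312 + 39271)*(-48962 - 15520) + 10708) = 1/(64583*(-64482) + 10708) = 1/(-4164441006 + 10708) = 1/(-4164430298) = -1/4164430298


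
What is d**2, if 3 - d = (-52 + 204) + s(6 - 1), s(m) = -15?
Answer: 17956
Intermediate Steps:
d = -134 (d = 3 - ((-52 + 204) - 15) = 3 - (152 - 15) = 3 - 1*137 = 3 - 137 = -134)
d**2 = (-134)**2 = 17956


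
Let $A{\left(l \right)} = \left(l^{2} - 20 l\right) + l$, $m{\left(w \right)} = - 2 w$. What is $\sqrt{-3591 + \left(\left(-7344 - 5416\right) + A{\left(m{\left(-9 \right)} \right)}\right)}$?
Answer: $i \sqrt{16369} \approx 127.94 i$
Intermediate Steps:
$A{\left(l \right)} = l^{2} - 19 l$
$\sqrt{-3591 + \left(\left(-7344 - 5416\right) + A{\left(m{\left(-9 \right)} \right)}\right)} = \sqrt{-3591 + \left(\left(-7344 - 5416\right) + \left(-2\right) \left(-9\right) \left(-19 - -18\right)\right)} = \sqrt{-3591 - \left(12760 - 18 \left(-19 + 18\right)\right)} = \sqrt{-3591 + \left(-12760 + 18 \left(-1\right)\right)} = \sqrt{-3591 - 12778} = \sqrt{-16369} = i \sqrt{16369}$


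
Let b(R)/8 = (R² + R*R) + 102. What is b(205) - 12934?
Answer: 660282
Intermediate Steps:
b(R) = 816 + 16*R² (b(R) = 8*((R² + R*R) + 102) = 8*((R² + R²) + 102) = 8*(2*R² + 102) = 8*(102 + 2*R²) = 816 + 16*R²)
b(205) - 12934 = (816 + 16*205²) - 12934 = (816 + 16*42025) - 12934 = (816 + 672400) - 12934 = 673216 - 12934 = 660282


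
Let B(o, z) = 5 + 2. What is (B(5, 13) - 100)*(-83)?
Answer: 7719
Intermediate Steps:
B(o, z) = 7
(B(5, 13) - 100)*(-83) = (7 - 100)*(-83) = -93*(-83) = 7719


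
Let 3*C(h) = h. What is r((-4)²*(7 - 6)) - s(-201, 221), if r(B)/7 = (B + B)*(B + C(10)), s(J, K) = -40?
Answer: 13112/3 ≈ 4370.7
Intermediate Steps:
C(h) = h/3
r(B) = 14*B*(10/3 + B) (r(B) = 7*((B + B)*(B + (⅓)*10)) = 7*((2*B)*(B + 10/3)) = 7*((2*B)*(10/3 + B)) = 7*(2*B*(10/3 + B)) = 14*B*(10/3 + B))
r((-4)²*(7 - 6)) - s(-201, 221) = 14*((-4)²*(7 - 6))*(10 + 3*((-4)²*(7 - 6)))/3 - 1*(-40) = 14*(16*1)*(10 + 3*(16*1))/3 + 40 = (14/3)*16*(10 + 3*16) + 40 = (14/3)*16*(10 + 48) + 40 = (14/3)*16*58 + 40 = 12992/3 + 40 = 13112/3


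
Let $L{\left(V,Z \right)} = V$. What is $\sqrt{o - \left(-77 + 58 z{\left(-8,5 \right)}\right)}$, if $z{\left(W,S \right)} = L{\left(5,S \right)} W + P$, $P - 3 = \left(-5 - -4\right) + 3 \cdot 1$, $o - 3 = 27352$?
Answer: $\sqrt{29462} \approx 171.65$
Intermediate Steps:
$o = 27355$ ($o = 3 + 27352 = 27355$)
$P = 5$ ($P = 3 + \left(\left(-5 - -4\right) + 3 \cdot 1\right) = 3 + \left(\left(-5 + 4\right) + 3\right) = 3 + \left(-1 + 3\right) = 3 + 2 = 5$)
$z{\left(W,S \right)} = 5 + 5 W$ ($z{\left(W,S \right)} = 5 W + 5 = 5 + 5 W$)
$\sqrt{o - \left(-77 + 58 z{\left(-8,5 \right)}\right)} = \sqrt{27355 - \left(-77 + 58 \left(5 + 5 \left(-8\right)\right)\right)} = \sqrt{27355 - \left(-77 + 58 \left(5 - 40\right)\right)} = \sqrt{27355 + \left(\left(-58\right) \left(-35\right) + 77\right)} = \sqrt{27355 + \left(2030 + 77\right)} = \sqrt{27355 + 2107} = \sqrt{29462}$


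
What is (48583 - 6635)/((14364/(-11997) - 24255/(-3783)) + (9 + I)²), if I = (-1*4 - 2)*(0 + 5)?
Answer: 35255469262/375023691 ≈ 94.009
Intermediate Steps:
I = -30 (I = (-4 - 2)*5 = -6*5 = -30)
(48583 - 6635)/((14364/(-11997) - 24255/(-3783)) + (9 + I)²) = (48583 - 6635)/((14364/(-11997) - 24255/(-3783)) + (9 - 30)²) = 41948/((14364*(-1/11997) - 24255*(-1/3783)) + (-21)²) = 41948/((-1596/1333 + 8085/1261) + 441) = 41948/(8764749/1680913 + 441) = 41948/(750047382/1680913) = 41948*(1680913/750047382) = 35255469262/375023691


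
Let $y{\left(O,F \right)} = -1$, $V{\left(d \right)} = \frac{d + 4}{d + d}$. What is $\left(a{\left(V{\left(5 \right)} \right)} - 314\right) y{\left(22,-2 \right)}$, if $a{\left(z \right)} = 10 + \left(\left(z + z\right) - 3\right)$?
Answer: $\frac{1526}{5} \approx 305.2$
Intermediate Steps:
$V{\left(d \right)} = \frac{4 + d}{2 d}$
$a{\left(z \right)} = 7 + 2 z$ ($a{\left(z \right)} = 10 + \left(2 z - 3\right) = 10 + \left(-3 + 2 z\right) = 7 + 2 z$)
$\left(a{\left(V{\left(5 \right)} \right)} - 314\right) y{\left(22,-2 \right)} = \left(\left(7 + 2 \frac{4 + 5}{2 \cdot 5}\right) - 314\right) \left(-1\right) = \left(\left(7 + 2 \cdot \frac{1}{2} \cdot \frac{1}{5} \cdot 9\right) - 314\right) \left(-1\right) = \left(\left(7 + 2 \cdot \frac{9}{10}\right) - 314\right) \left(-1\right) = \left(\left(7 + \frac{9}{5}\right) - 314\right) \left(-1\right) = \left(\frac{44}{5} - 314\right) \left(-1\right) = \left(- \frac{1526}{5}\right) \left(-1\right) = \frac{1526}{5}$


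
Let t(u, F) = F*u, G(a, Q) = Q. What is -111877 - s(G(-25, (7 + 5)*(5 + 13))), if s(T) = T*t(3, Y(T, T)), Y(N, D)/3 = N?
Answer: -531781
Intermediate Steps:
Y(N, D) = 3*N
s(T) = 9*T**2 (s(T) = T*((3*T)*3) = T*(9*T) = 9*T**2)
-111877 - s(G(-25, (7 + 5)*(5 + 13))) = -111877 - 9*((7 + 5)*(5 + 13))**2 = -111877 - 9*(12*18)**2 = -111877 - 9*216**2 = -111877 - 9*46656 = -111877 - 1*419904 = -111877 - 419904 = -531781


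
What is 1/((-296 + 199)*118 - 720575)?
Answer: -1/732021 ≈ -1.3661e-6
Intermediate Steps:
1/((-296 + 199)*118 - 720575) = 1/(-97*118 - 720575) = 1/(-11446 - 720575) = 1/(-732021) = -1/732021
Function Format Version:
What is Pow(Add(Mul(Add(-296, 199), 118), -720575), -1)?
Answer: Rational(-1, 732021) ≈ -1.3661e-6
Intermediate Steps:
Pow(Add(Mul(Add(-296, 199), 118), -720575), -1) = Pow(Add(Mul(-97, 118), -720575), -1) = Pow(Add(-11446, -720575), -1) = Pow(-732021, -1) = Rational(-1, 732021)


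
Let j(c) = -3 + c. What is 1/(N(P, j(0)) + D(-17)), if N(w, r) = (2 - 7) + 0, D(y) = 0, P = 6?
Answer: -⅕ ≈ -0.20000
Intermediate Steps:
N(w, r) = -5 (N(w, r) = -5 + 0 = -5)
1/(N(P, j(0)) + D(-17)) = 1/(-5 + 0) = 1/(-5) = -⅕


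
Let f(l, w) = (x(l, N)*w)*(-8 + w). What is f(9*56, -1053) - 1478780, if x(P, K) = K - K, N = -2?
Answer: -1478780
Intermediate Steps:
x(P, K) = 0
f(l, w) = 0 (f(l, w) = (0*w)*(-8 + w) = 0*(-8 + w) = 0)
f(9*56, -1053) - 1478780 = 0 - 1478780 = -1478780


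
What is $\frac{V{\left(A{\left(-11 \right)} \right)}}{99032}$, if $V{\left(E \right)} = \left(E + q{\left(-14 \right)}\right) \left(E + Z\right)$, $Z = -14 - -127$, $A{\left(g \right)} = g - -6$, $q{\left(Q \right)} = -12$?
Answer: $- \frac{459}{24758} \approx -0.018539$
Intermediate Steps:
$A{\left(g \right)} = 6 + g$ ($A{\left(g \right)} = g + 6 = 6 + g$)
$Z = 113$ ($Z = -14 + 127 = 113$)
$V{\left(E \right)} = \left(-12 + E\right) \left(113 + E\right)$ ($V{\left(E \right)} = \left(E - 12\right) \left(E + 113\right) = \left(-12 + E\right) \left(113 + E\right)$)
$\frac{V{\left(A{\left(-11 \right)} \right)}}{99032} = \frac{-1356 + \left(6 - 11\right)^{2} + 101 \left(6 - 11\right)}{99032} = \left(-1356 + \left(-5\right)^{2} + 101 \left(-5\right)\right) \frac{1}{99032} = \left(-1356 + 25 - 505\right) \frac{1}{99032} = \left(-1836\right) \frac{1}{99032} = - \frac{459}{24758}$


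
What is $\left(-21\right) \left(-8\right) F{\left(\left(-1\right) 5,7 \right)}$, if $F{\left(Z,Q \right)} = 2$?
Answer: $336$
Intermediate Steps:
$\left(-21\right) \left(-8\right) F{\left(\left(-1\right) 5,7 \right)} = \left(-21\right) \left(-8\right) 2 = 168 \cdot 2 = 336$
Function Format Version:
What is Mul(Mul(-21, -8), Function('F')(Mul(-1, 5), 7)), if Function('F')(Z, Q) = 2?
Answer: 336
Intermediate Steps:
Mul(Mul(-21, -8), Function('F')(Mul(-1, 5), 7)) = Mul(Mul(-21, -8), 2) = Mul(168, 2) = 336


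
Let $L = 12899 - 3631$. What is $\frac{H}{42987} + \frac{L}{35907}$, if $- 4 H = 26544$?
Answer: $\frac{7624984}{73501629} \approx 0.10374$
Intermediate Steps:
$L = 9268$
$H = -6636$ ($H = \left(- \frac{1}{4}\right) 26544 = -6636$)
$\frac{H}{42987} + \frac{L}{35907} = - \frac{6636}{42987} + \frac{9268}{35907} = \left(-6636\right) \frac{1}{42987} + 9268 \cdot \frac{1}{35907} = - \frac{316}{2047} + \frac{9268}{35907} = \frac{7624984}{73501629}$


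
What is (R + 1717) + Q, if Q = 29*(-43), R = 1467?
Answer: 1937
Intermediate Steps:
Q = -1247
(R + 1717) + Q = (1467 + 1717) - 1247 = 3184 - 1247 = 1937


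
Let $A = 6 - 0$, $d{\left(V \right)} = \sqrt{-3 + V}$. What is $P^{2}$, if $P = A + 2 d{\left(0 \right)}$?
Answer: $24 + 24 i \sqrt{3} \approx 24.0 + 41.569 i$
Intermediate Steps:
$A = 6$ ($A = 6 + 0 = 6$)
$P = 6 + 2 i \sqrt{3}$ ($P = 6 + 2 \sqrt{-3 + 0} = 6 + 2 \sqrt{-3} = 6 + 2 i \sqrt{3} \approx 6.0 + 3.4641 i$)
$P^{2} = \left(6 + 2 i \sqrt{3}\right)^{2}$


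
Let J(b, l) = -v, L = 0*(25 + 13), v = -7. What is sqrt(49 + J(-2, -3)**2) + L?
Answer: 7*sqrt(2) ≈ 9.8995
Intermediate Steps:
L = 0 (L = 0*38 = 0)
J(b, l) = 7 (J(b, l) = -1*(-7) = 7)
sqrt(49 + J(-2, -3)**2) + L = sqrt(49 + 7**2) + 0 = sqrt(49 + 49) + 0 = sqrt(98) + 0 = 7*sqrt(2) + 0 = 7*sqrt(2)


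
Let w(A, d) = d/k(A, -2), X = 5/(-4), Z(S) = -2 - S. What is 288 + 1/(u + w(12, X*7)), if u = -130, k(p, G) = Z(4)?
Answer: 888456/3085 ≈ 287.99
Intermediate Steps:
X = -5/4 (X = 5*(-1/4) = -5/4 ≈ -1.2500)
k(p, G) = -6 (k(p, G) = -2 - 1*4 = -2 - 4 = -6)
w(A, d) = -d/6 (w(A, d) = d/(-6) = d*(-1/6) = -d/6)
288 + 1/(u + w(12, X*7)) = 288 + 1/(-130 - (-5)*7/24) = 288 + 1/(-130 - 1/6*(-35/4)) = 288 + 1/(-130 + 35/24) = 288 + 1/(-3085/24) = 288 - 24/3085 = 888456/3085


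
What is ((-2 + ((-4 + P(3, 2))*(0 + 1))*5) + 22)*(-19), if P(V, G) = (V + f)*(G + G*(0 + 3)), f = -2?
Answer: -760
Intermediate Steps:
P(V, G) = 4*G*(-2 + V) (P(V, G) = (V - 2)*(G + G*(0 + 3)) = (-2 + V)*(G + G*3) = (-2 + V)*(G + 3*G) = (-2 + V)*(4*G) = 4*G*(-2 + V))
((-2 + ((-4 + P(3, 2))*(0 + 1))*5) + 22)*(-19) = ((-2 + ((-4 + 4*2*(-2 + 3))*(0 + 1))*5) + 22)*(-19) = ((-2 + ((-4 + 4*2*1)*1)*5) + 22)*(-19) = ((-2 + ((-4 + 8)*1)*5) + 22)*(-19) = ((-2 + (4*1)*5) + 22)*(-19) = ((-2 + 4*5) + 22)*(-19) = ((-2 + 20) + 22)*(-19) = (18 + 22)*(-19) = 40*(-19) = -760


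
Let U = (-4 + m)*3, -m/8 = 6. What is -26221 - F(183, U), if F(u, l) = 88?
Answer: -26309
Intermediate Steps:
m = -48 (m = -8*6 = -48)
U = -156 (U = (-4 - 48)*3 = -52*3 = -156)
-26221 - F(183, U) = -26221 - 1*88 = -26221 - 88 = -26309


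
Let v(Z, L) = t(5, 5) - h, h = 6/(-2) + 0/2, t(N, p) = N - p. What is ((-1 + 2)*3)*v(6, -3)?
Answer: 9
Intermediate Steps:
h = -3 (h = 6*(-½) + 0*(½) = -3 + 0 = -3)
v(Z, L) = 3 (v(Z, L) = (5 - 1*5) - 1*(-3) = (5 - 5) + 3 = 0 + 3 = 3)
((-1 + 2)*3)*v(6, -3) = ((-1 + 2)*3)*3 = (1*3)*3 = 3*3 = 9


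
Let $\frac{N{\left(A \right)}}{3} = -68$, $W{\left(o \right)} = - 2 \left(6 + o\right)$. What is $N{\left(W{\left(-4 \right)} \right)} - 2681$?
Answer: $-2885$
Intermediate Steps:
$W{\left(o \right)} = -12 - 2 o$
$N{\left(A \right)} = -204$ ($N{\left(A \right)} = 3 \left(-68\right) = -204$)
$N{\left(W{\left(-4 \right)} \right)} - 2681 = -204 - 2681 = -2885$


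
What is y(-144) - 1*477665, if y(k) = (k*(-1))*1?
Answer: -477521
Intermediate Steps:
y(k) = -k (y(k) = -k*1 = -k)
y(-144) - 1*477665 = -1*(-144) - 1*477665 = 144 - 477665 = -477521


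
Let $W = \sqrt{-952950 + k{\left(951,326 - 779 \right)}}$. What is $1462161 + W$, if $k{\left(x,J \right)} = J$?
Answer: $1462161 + i \sqrt{953403} \approx 1.4622 \cdot 10^{6} + 976.42 i$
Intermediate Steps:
$W = i \sqrt{953403}$ ($W = \sqrt{-952950 + \left(326 - 779\right)} = \sqrt{-952950 - 453} = \sqrt{-953403} = i \sqrt{953403} \approx 976.42 i$)
$1462161 + W = 1462161 + i \sqrt{953403}$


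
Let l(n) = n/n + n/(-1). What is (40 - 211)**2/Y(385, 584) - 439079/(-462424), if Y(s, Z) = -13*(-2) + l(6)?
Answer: 4510320281/3236968 ≈ 1393.4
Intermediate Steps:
l(n) = 1 - n (l(n) = 1 + n*(-1) = 1 - n)
Y(s, Z) = 21 (Y(s, Z) = -13*(-2) + (1 - 1*6) = 26 + (1 - 6) = 26 - 5 = 21)
(40 - 211)**2/Y(385, 584) - 439079/(-462424) = (40 - 211)**2/21 - 439079/(-462424) = (-171)**2*(1/21) - 439079*(-1/462424) = 29241*(1/21) + 439079/462424 = 9747/7 + 439079/462424 = 4510320281/3236968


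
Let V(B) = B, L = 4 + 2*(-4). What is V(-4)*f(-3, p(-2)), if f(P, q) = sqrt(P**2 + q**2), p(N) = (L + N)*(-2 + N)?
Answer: -12*sqrt(65) ≈ -96.747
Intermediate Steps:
L = -4 (L = 4 - 8 = -4)
p(N) = (-4 + N)*(-2 + N)
V(-4)*f(-3, p(-2)) = -4*sqrt((-3)**2 + (8 + (-2)**2 - 6*(-2))**2) = -4*sqrt(9 + (8 + 4 + 12)**2) = -4*sqrt(9 + 24**2) = -4*sqrt(9 + 576) = -12*sqrt(65)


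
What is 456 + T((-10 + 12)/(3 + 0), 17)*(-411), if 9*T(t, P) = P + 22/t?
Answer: -5482/3 ≈ -1827.3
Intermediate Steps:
T(t, P) = P/9 + 22/(9*t) (T(t, P) = (P + 22/t)/9 = P/9 + 22/(9*t))
456 + T((-10 + 12)/(3 + 0), 17)*(-411) = 456 + ((22 + 17*((-10 + 12)/(3 + 0)))/(9*(((-10 + 12)/(3 + 0)))))*(-411) = 456 + ((22 + 17*(2/3))/(9*((2/3))))*(-411) = 456 + ((22 + 17*(2*(1/3)))/(9*((2*(1/3)))))*(-411) = 456 + ((22 + 17*(2/3))/(9*(2/3)))*(-411) = 456 + ((1/9)*(3/2)*(22 + 34/3))*(-411) = 456 + ((1/9)*(3/2)*(100/3))*(-411) = 456 + (50/9)*(-411) = 456 - 6850/3 = -5482/3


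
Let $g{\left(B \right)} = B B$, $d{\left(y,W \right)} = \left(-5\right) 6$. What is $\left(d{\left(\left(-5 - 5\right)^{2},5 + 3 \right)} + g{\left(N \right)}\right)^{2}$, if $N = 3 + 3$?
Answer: $36$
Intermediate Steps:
$N = 6$
$d{\left(y,W \right)} = -30$
$g{\left(B \right)} = B^{2}$
$\left(d{\left(\left(-5 - 5\right)^{2},5 + 3 \right)} + g{\left(N \right)}\right)^{2} = \left(-30 + 6^{2}\right)^{2} = \left(-30 + 36\right)^{2} = 6^{2} = 36$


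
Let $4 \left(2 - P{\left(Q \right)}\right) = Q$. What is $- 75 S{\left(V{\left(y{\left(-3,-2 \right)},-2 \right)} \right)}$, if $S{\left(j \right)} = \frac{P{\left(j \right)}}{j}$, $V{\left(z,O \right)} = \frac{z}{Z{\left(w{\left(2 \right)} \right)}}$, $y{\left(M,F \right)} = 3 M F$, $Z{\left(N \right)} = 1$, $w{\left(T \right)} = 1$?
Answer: $\frac{125}{12} \approx 10.417$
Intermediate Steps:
$y{\left(M,F \right)} = 3 F M$
$V{\left(z,O \right)} = z$ ($V{\left(z,O \right)} = \frac{z}{1} = z 1 = z$)
$P{\left(Q \right)} = 2 - \frac{Q}{4}$
$S{\left(j \right)} = \frac{2 - \frac{j}{4}}{j}$
$- 75 S{\left(V{\left(y{\left(-3,-2 \right)},-2 \right)} \right)} = - 75 \frac{8 - 3 \left(-2\right) \left(-3\right)}{4 \cdot 3 \left(-2\right) \left(-3\right)} = - 75 \frac{8 - 18}{4 \cdot 18} = - 75 \cdot \frac{1}{4} \cdot \frac{1}{18} \left(8 - 18\right) = - 75 \cdot \frac{1}{4} \cdot \frac{1}{18} \left(-10\right) = \left(-75\right) \left(- \frac{5}{36}\right) = \frac{125}{12}$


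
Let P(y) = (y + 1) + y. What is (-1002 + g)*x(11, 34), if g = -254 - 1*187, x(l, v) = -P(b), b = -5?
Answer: -12987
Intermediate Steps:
P(y) = 1 + 2*y (P(y) = (1 + y) + y = 1 + 2*y)
x(l, v) = 9 (x(l, v) = -(1 + 2*(-5)) = -(1 - 10) = -1*(-9) = 9)
g = -441 (g = -254 - 187 = -441)
(-1002 + g)*x(11, 34) = (-1002 - 441)*9 = -1443*9 = -12987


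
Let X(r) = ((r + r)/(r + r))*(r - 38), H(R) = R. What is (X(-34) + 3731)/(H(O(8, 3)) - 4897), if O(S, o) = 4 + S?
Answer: -3659/4885 ≈ -0.74903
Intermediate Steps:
X(r) = -38 + r (X(r) = ((2*r)/((2*r)))*(-38 + r) = ((2*r)*(1/(2*r)))*(-38 + r) = 1*(-38 + r) = -38 + r)
(X(-34) + 3731)/(H(O(8, 3)) - 4897) = ((-38 - 34) + 3731)/((4 + 8) - 4897) = (-72 + 3731)/(12 - 4897) = 3659/(-4885) = 3659*(-1/4885) = -3659/4885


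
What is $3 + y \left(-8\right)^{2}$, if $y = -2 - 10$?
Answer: $-765$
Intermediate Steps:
$y = -12$ ($y = -2 - 10 = -12$)
$3 + y \left(-8\right)^{2} = 3 - 12 \left(-8\right)^{2} = 3 - 768 = -765$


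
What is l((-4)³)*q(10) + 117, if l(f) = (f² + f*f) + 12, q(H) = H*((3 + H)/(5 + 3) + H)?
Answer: 953832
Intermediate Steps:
q(H) = H*(3/8 + 9*H/8) (q(H) = H*((3 + H)/8 + H) = H*((3 + H)*(⅛) + H) = H*((3/8 + H/8) + H) = H*(3/8 + 9*H/8))
l(f) = 12 + 2*f² (l(f) = (f² + f²) + 12 = 2*f² + 12 = 12 + 2*f²)
l((-4)³)*q(10) + 117 = (12 + 2*((-4)³)²)*((3/8)*10*(1 + 3*10)) + 117 = (12 + 2*(-64)²)*((3/8)*10*(1 + 30)) + 117 = (12 + 2*4096)*((3/8)*10*31) + 117 = (12 + 8192)*(465/4) + 117 = 8204*(465/4) + 117 = 953715 + 117 = 953832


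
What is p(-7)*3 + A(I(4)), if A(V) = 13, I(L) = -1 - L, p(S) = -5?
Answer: -2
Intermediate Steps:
p(-7)*3 + A(I(4)) = -5*3 + 13 = -15 + 13 = -2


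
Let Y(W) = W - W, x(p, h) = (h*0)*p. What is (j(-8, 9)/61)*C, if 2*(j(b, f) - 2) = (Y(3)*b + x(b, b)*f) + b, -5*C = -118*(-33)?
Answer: 7788/305 ≈ 25.534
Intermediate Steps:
x(p, h) = 0 (x(p, h) = 0*p = 0)
C = -3894/5 (C = -(-118)*(-33)/5 = -⅕*3894 = -3894/5 ≈ -778.80)
Y(W) = 0
j(b, f) = 2 + b/2 (j(b, f) = 2 + ((0*b + 0*f) + b)/2 = 2 + ((0 + 0) + b)/2 = 2 + (0 + b)/2 = 2 + b/2)
(j(-8, 9)/61)*C = ((2 + (½)*(-8))/61)*(-3894/5) = ((2 - 4)*(1/61))*(-3894/5) = -2*1/61*(-3894/5) = -2/61*(-3894/5) = 7788/305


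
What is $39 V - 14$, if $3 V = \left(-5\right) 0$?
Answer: $-14$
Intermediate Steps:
$V = 0$ ($V = \frac{\left(-5\right) 0}{3} = \frac{1}{3} \cdot 0 = 0$)
$39 V - 14 = 39 \cdot 0 - 14 = 0 - 14 = -14$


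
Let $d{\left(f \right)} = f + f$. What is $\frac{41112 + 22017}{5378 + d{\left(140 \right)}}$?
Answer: $\frac{21043}{1886} \approx 11.157$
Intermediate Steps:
$d{\left(f \right)} = 2 f$
$\frac{41112 + 22017}{5378 + d{\left(140 \right)}} = \frac{41112 + 22017}{5378 + 2 \cdot 140} = \frac{63129}{5378 + 280} = \frac{63129}{5658} = 63129 \cdot \frac{1}{5658} = \frac{21043}{1886}$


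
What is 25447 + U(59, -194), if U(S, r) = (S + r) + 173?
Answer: 25485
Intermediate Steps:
U(S, r) = 173 + S + r
25447 + U(59, -194) = 25447 + (173 + 59 - 194) = 25447 + 38 = 25485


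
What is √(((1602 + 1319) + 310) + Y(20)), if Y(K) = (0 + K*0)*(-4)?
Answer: 3*√359 ≈ 56.842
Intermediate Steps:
Y(K) = 0 (Y(K) = (0 + 0)*(-4) = 0*(-4) = 0)
√(((1602 + 1319) + 310) + Y(20)) = √(((1602 + 1319) + 310) + 0) = √((2921 + 310) + 0) = √(3231 + 0) = √3231 = 3*√359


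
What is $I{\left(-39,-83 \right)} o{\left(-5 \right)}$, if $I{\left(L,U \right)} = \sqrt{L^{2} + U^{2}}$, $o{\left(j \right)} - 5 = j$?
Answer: $0$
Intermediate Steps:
$o{\left(j \right)} = 5 + j$
$I{\left(-39,-83 \right)} o{\left(-5 \right)} = \sqrt{\left(-39\right)^{2} + \left(-83\right)^{2}} \left(5 - 5\right) = \sqrt{1521 + 6889} \cdot 0 = \sqrt{8410} \cdot 0 = 29 \sqrt{10} \cdot 0 = 0$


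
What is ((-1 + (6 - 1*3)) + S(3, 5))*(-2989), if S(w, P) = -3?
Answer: 2989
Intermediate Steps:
((-1 + (6 - 1*3)) + S(3, 5))*(-2989) = ((-1 + (6 - 1*3)) - 3)*(-2989) = ((-1 + (6 - 3)) - 3)*(-2989) = ((-1 + 3) - 3)*(-2989) = (2 - 3)*(-2989) = -1*(-2989) = 2989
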